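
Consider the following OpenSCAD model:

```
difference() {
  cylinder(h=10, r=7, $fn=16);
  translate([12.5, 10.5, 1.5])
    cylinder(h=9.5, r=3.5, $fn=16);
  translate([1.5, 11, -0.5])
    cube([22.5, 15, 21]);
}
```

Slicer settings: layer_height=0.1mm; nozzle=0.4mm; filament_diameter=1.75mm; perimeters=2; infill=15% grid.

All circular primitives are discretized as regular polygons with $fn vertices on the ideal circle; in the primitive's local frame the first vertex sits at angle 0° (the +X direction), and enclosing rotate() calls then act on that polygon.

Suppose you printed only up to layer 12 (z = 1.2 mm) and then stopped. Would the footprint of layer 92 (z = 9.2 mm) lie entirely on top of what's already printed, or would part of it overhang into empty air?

entirely on top

Compare the two slices. At z = 1.2: the cylinder: section is a regular 16-gon, circumradius r=7 (area = (16/2)·7.000²·sin(360°/16) = 150.01 mm²); the cylinder at (12.5, 10.5) is not intersected at this z (z outside [1.5, 11]); the cube at (1.5, 11) is present — its section is the full 22.5×15 rectangle (area 337.50 mm²); Subtracting the remaining from the first: starting from the r=7 cylinder (150.01 mm²), the 22.5×15 cube at (1.5, 11) misses the remaining region (no effect) — area = 150.01 mm². At z = 9.2: the r=7 cylinder gives a regular 16-gon of circumradius 7 (constant along its height) (area = (16/2)·7.000²·sin(360°/16) = 150.01 mm²); the cylinder at (12.5, 10.5): section is a regular 16-gon, circumradius r=3.5 (area = (16/2)·3.500²·sin(360°/16) = 37.50 mm²); the 22.5×15 cube at (1.5, 11) contributes its full rectangle (area 337.50 mm²); Taking the first minus the rest: starting from the r=7 cylinder (150.01 mm²), the r=3.5 cylinder at (12.5, 10.5) misses the remaining region (no effect); the 22.5×15 cube at (1.5, 11) misses the remaining region (no effect) — area = 150.01 mm². Checking containment: the cross-section at z = 9.2 is a subset of the cross-section at z = 1.2.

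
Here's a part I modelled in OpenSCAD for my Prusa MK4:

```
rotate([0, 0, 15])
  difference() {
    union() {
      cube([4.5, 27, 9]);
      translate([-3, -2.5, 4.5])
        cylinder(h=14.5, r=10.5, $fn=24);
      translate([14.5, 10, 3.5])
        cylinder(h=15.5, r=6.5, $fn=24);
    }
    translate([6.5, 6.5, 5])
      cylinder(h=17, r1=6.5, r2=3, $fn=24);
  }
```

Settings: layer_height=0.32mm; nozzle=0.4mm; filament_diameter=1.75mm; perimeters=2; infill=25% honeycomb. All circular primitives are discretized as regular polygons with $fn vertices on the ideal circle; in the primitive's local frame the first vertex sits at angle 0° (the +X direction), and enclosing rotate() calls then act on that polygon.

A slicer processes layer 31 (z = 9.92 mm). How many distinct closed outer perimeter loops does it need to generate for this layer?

2

At z = 9.92 mm: the cube is absent (z outside [0, 9]); the r=10.5 cylinder at (-3, -2.5) contributes a regular 24-gon of circumradius 10.5; the r=6.5 cylinder at (14.5, 10) contributes a regular 24-gon of circumradius 6.5; Combining (union): the 2 present regions are separate (no shared area or edge), so areas and boundary lengths simply add and each stays a separate island — 2 connected regions; the cone at (6.5, 6.5) contributes a regular 24-gon of circumradius 5.487 (interpolated between r1=6.5 and r2=3 at t=0.289); Taking the first minus the rest: starting from that combined region, the cone at (6.5, 6.5) partially overlaps it — only the 33.78 mm² overlap (of its 93.51 mm²) is removed, clipping the outline — 2 connected regions; (whole slice rotated 15° about Z — lengths, areas and connectivity unchanged). The result has 2 disconnected regions.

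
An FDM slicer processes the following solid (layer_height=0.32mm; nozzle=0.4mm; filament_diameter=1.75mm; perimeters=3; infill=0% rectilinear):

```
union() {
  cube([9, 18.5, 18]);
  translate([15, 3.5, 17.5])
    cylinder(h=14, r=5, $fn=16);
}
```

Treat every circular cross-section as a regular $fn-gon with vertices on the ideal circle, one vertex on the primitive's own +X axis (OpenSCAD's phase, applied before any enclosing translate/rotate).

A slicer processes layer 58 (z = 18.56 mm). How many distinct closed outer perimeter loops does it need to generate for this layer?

1

At z = 18.56 mm: the cube is not intersected at this z (z outside [0, 18]); the r=5 cylinder at (15, 3.5) contributes a regular 16-gon of circumradius 5; Merging all regions: only the r=5 cylinder at (15, 3.5) is present, so the union is just that shape — 1 connected region. The result has 1 disconnected region.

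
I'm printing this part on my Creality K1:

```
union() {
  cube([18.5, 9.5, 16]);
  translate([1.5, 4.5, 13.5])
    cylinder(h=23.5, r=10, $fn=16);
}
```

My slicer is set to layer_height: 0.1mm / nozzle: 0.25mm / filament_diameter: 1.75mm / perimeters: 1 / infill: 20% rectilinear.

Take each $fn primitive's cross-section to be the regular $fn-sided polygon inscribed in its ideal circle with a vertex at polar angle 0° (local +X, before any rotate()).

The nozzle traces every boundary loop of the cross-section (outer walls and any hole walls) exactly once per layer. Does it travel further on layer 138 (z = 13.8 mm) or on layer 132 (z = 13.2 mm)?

Layer 138 (z = 13.8): the cube is present — its section is the full 18.5×9.5 rectangle (perimeter 56.00 mm); the cylinder at (1.5, 4.5): section is a regular 16-gon, circumradius r=10 (perimeter = 2·16·10.000·sin(180°/16) = 62.43 mm); Merging all regions: the regions partially overlap (shared area 104.32 mm²), so the edge portions inside another operand are dropped and the merged outline is re-measured after clipping — boundary = 78.66 mm. So its perimeter = 78.66 mm. Layer 132 (z = 13.2): the cube is present — its section is the full 18.5×9.5 rectangle (perimeter 56.00 mm); the cylinder at (1.5, 4.5) is absent (z outside [13.5, 37]); Merging all regions: only the 18.5×9.5 cube is present, so the union is just that shape — boundary = 56.00 mm. So its perimeter = 56.00 mm. Layer 138 is larger (78.66 vs 56.00 mm).

layer 138 (z = 13.8 mm)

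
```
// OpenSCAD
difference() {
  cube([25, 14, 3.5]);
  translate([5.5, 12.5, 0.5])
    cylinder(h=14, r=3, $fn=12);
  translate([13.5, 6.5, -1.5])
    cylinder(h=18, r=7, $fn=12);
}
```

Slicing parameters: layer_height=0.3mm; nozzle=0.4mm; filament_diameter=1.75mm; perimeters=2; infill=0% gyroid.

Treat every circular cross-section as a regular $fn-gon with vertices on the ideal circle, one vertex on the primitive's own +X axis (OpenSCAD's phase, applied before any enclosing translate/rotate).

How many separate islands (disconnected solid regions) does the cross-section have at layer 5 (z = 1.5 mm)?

At z = 1.5 mm: the cube (footprint 25×14) is included at this height; the r=3 cylinder at (5.5, 12.5) gives a regular 12-gon of circumradius 3 (constant along its height); the r=7 cylinder at (13.5, 6.5) contributes a regular 12-gon of circumradius 7; After the difference (first − rest): starting from the 25×14 cube, the r=3 cylinder at (5.5, 12.5) partially overlaps it — only the 21.90 mm² overlap (of its 27.00 mm²) is removed, clipping the outline; the r=7 cylinder at (13.5, 6.5) partially overlaps it — only the 146.07 mm² overlap (of its 147.00 mm²) is removed, clipping the outline — 1 connected region. Overall, the cross-section is a single solid region. Island count = 1.

1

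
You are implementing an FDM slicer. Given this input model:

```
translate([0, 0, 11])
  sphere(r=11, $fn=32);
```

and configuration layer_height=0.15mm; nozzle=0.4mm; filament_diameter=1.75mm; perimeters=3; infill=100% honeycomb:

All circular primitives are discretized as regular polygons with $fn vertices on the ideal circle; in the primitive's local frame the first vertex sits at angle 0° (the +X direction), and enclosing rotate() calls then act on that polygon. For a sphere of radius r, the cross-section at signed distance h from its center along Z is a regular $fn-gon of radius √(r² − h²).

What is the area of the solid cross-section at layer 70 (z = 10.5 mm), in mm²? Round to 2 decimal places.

376.91 mm²

At z = 10.5 mm: the r=11 sphere contributes a regular 32-gon of circumradius √(11²−0.5²) = 10.989 (area = (32/2)·10.989²·sin(360°/32) = 376.91 mm²). Overall, the cross-section is a single solid region. Net area = 376.91 mm².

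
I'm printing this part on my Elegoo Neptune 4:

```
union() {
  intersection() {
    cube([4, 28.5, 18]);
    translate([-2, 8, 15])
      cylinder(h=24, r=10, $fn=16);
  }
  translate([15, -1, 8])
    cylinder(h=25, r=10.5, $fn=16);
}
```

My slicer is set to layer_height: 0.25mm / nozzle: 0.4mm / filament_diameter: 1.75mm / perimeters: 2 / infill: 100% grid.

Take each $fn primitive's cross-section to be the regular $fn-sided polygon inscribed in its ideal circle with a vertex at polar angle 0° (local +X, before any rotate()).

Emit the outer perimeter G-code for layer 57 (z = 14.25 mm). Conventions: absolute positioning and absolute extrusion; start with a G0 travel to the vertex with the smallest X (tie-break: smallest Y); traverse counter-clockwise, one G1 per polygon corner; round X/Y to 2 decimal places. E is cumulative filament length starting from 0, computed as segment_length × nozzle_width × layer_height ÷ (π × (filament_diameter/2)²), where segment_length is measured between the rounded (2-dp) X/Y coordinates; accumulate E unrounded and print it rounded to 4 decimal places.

At z = 14.25 mm: the cube (footprint 4×28.5) is included at this height; the cylinder at (-2, 8) does not reach this height (z outside [15, 39]); Keeping only the common overlap: at least one operand is absent at this height, so nothing remains; the r=10.5 cylinder at (15, -1) contributes a regular 16-gon of circumradius 10.5; Merging all regions: only the r=10.5 cylinder at (15, -1) is present, so the union is just that shape — 1 connected region. The outline is a single polygon with 16 vertices. Extrusion per mm of travel: 0.4 × 0.25 / (π × 0.875²) = 0.041575. Accumulating E over each segment gives final E = 2.7248.

G0 X4.50 Y-1.00 Z14.25
G1 X5.30 Y-5.02 E0.1704
G1 X7.58 Y-8.42 E0.3406
G1 X10.98 Y-10.70 E0.5108
G1 X15.00 Y-11.50 E0.6812
G1 X19.02 Y-10.70 E0.8516
G1 X22.42 Y-8.42 E1.0218
G1 X24.70 Y-5.02 E1.1920
G1 X25.50 Y-1.00 E1.3624
G1 X24.70 Y3.02 E1.5328
G1 X22.42 Y6.42 E1.7030
G1 X19.02 Y8.70 E1.8732
G1 X15.00 Y9.50 E2.0436
G1 X10.98 Y8.70 E2.2140
G1 X7.58 Y6.42 E2.3842
G1 X5.30 Y3.02 E2.5544
G1 X4.50 Y-1.00 E2.7248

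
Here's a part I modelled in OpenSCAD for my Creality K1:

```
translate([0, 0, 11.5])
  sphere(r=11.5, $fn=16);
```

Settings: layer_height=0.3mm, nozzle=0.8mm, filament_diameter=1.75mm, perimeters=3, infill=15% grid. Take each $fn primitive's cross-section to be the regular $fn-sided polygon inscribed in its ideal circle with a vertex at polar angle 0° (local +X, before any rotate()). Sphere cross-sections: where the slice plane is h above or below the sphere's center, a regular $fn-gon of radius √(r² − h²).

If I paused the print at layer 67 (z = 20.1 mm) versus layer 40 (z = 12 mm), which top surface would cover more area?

layer 40 (z = 12 mm)

Layer 67 (z = 20.1): the sphere: section is a regular 16-gon, circumradius = √(r²−h²) = √(11.5²−8.6²) = 7.635 (area = (16/2)·7.635²·sin(360°/16) = 178.45 mm²). So its area = 178.45 mm². Layer 40 (z = 12): the r=11.5 sphere contributes a regular 16-gon of circumradius √(11.5²−0.5²) = 11.489 (area = (16/2)·11.489²·sin(360°/16) = 404.11 mm²). So its area = 404.11 mm². Layer 40 is larger (404.11 vs 178.45 mm²).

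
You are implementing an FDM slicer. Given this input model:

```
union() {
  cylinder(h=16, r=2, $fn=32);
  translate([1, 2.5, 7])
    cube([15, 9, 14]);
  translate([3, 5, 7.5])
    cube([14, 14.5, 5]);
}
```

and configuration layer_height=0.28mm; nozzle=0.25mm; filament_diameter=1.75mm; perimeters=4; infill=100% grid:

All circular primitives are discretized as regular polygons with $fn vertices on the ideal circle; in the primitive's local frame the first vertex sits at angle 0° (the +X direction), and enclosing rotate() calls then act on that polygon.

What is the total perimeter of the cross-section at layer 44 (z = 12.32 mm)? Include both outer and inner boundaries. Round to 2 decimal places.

78.55 mm

At z = 12.32 mm: the cylinder: section is a regular 32-gon, circumradius r=2 (perimeter = 2·32·2.000·sin(180°/32) = 12.55 mm); the cube at (1, 2.5) is present — its section is the full 15×9 rectangle (perimeter 48.00 mm); the cube at (3, 5) (footprint 14×14.5) is included at this height (perimeter 57.00 mm); Combining (union): the regions partially overlap (shared area 84.50 mm²), so the edge portions inside another operand are dropped and the merged outline is re-measured after clipping — boundary = 78.55 mm. Overall, the cross-section has 2 separate islands. Total boundary length (outer) = 78.55 mm.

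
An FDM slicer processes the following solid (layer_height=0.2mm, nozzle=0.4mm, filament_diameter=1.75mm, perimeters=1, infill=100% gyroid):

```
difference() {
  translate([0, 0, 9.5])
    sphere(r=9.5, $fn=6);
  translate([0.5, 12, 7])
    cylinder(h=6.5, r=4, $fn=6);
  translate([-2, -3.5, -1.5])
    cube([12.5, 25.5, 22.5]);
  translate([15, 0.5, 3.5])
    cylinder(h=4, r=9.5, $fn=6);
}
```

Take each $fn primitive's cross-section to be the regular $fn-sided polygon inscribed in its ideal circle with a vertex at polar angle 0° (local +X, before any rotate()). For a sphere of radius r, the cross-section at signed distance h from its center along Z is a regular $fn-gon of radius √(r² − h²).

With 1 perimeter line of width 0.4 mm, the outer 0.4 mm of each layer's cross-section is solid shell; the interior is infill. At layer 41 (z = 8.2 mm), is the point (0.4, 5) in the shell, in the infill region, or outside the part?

outside

At z = 8.2 mm: the r=9.5 sphere slices to a regular 6-gon of circumradius 9.411 (√(r²−h²) with h=1.3 from center); the cylinder at (0.5, 12): section is a regular 6-gon, circumradius r=4; the 12.5×25.5 cube at (-2, -3.5) contributes its full rectangle; the cylinder at (15, 0.5) is not intersected at this z (z outside [3.5, 7.5]); Subtracting the remaining from the first: starting from the r=9.5 sphere, the r=4 cylinder at (0.5, 12) misses the remaining region (no effect); the 12.5×25.5 cube at (-2, -3.5) partially overlaps it — only the 110.22 mm² overlap (of its 318.75 mm²) is removed, clipping the outline — 1 connected region. Overall, the cross-section is a single solid region. The nearest boundary edge runs (-2.00, 8.15)→(-2.00, -3.50); distance from the point to it = 2.40 mm. The point is not inside any of the regions above, so it lies outside the cross-section (2.40 mm from the nearest boundary).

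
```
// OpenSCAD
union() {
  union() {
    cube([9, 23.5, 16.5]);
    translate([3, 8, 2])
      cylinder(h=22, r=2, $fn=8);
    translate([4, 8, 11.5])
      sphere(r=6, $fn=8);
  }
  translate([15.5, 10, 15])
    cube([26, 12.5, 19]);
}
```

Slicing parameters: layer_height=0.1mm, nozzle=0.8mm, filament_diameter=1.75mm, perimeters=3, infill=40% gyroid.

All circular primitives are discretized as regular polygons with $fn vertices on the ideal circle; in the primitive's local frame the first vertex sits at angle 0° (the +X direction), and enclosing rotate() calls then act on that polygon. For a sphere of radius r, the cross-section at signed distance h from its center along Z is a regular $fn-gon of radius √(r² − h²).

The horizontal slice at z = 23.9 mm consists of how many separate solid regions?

2

At z = 23.9 mm: the cube is absent (z outside [0, 16.5]); the r=2 cylinder at (3, 8) contributes a regular 8-gon of circumradius 2; the sphere at (4, 8) does not reach this height (|z−center|=12.400 > r=6); Merging all regions: only the r=2 cylinder at (3, 8) is present, so the union is just that shape — 1 connected region; the cube at (15.5, 10) (footprint 26×12.5) is included at this height; Merging all regions: the 2 present regions are separate (no shared area or edge), so areas and boundary lengths simply add and each stays a separate island — 2 connected regions. The result has 2 disconnected regions.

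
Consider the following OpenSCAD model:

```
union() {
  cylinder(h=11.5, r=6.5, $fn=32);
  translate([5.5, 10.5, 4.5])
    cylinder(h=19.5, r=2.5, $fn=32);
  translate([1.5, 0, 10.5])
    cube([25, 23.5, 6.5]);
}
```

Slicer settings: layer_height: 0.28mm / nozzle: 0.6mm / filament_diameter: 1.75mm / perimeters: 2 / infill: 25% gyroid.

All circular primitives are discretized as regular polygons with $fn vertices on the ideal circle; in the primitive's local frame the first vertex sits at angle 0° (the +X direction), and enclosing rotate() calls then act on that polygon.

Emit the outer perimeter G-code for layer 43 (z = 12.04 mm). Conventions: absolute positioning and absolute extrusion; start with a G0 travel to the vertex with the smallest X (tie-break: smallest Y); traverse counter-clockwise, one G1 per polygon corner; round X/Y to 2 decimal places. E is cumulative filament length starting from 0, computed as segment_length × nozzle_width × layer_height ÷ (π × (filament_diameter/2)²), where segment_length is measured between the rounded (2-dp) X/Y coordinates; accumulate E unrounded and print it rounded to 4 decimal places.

At z = 12.04 mm: the cylinder is absent (z outside [0, 11.5]); the cylinder at (5.5, 10.5): section is a regular 32-gon, circumradius r=2.5; the 25×23.5 cube at (1.5, 0) contributes its full rectangle; Combining (union): the r=2.5 cylinder at (5.5, 10.5) lies entirely inside the 25×23.5 cube at (1.5, 0), so the union is just the 25×23.5 cube at (1.5, 0) — 1 connected region. The outline is a single polygon with 4 vertices. Extrusion per mm of travel: 0.6 × 0.28 / (π × 0.875²) = 0.069846. Accumulating E over each segment gives final E = 6.7751.

G0 X1.50 Y0.00 Z12.04
G1 X26.50 Y0.00 E1.7462
G1 X26.50 Y23.50 E3.3875
G1 X1.50 Y23.50 E5.1337
G1 X1.50 Y0.00 E6.7751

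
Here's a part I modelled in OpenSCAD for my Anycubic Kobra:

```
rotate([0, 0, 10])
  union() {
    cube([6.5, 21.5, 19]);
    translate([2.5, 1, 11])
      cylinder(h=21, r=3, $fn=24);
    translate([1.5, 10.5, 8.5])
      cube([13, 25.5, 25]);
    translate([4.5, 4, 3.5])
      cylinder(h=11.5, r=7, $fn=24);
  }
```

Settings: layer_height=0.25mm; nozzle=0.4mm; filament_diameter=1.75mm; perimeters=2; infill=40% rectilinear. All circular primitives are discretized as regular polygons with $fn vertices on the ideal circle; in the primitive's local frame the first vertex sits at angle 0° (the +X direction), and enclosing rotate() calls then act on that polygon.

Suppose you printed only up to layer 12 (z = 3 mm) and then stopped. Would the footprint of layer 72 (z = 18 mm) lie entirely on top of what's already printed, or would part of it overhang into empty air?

Compare the two slices. At z = 3: the cube is present — its section is the full 6.5×21.5 rectangle (area 139.75 mm²); the cylinder at (2.5, 1) does not reach this height (z outside [11, 32]); the cube at (1.5, 10.5) does not reach this height (z outside [8.5, 33.5]); the cylinder at (4.5, 4) is absent (z outside [3.5, 15]); Combining (union): only the 6.5×21.5 cube is present, so the union is just that shape — area = 139.75 mm²; (whole slice rotated 10° about Z — lengths, areas and connectivity unchanged). At z = 18: the cube (footprint 6.5×21.5) is included at this height (area 139.75 mm²); the cylinder at (2.5, 1): section is a regular 24-gon, circumradius r=3 (area = (24/2)·3.000²·sin(360°/24) = 27.95 mm²); the cube at (1.5, 10.5) (footprint 13×25.5) is included at this height (area 331.50 mm²); the cylinder at (4.5, 4) is not intersected at this z (z outside [3.5, 15]); Taking the union: the regions partially overlap — summed areas 499.20 mm² minus the doubly-counted overlap 73.87 mm² gives 425.33 mm² — area = 425.33 mm²; (rotated 10° about Z; rotation is an isometry so areas/perimeters/island counts are preserved). Checking containment: at z = 18 the cross-section extends beyond the z = 3 cross-section by about 285.58 mm².

part overhangs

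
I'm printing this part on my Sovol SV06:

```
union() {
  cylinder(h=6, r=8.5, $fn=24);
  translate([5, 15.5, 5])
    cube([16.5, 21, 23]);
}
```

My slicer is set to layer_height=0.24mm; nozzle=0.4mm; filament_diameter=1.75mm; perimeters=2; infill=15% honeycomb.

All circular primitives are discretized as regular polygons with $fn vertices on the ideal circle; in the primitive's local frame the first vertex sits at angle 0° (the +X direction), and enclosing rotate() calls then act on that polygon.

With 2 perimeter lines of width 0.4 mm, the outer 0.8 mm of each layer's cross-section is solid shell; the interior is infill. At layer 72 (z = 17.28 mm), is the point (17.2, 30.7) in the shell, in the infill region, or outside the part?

infill

At z = 17.28 mm: the cylinder is absent (z outside [0, 6]); the cube at (5, 15.5) (footprint 16.5×21) is included at this height; Taking the union: only the 16.5×21 cube at (5, 15.5) is present, so the union is just that shape — 1 connected region. Overall, the cross-section is a single solid region. The nearest boundary edge runs (21.50, 15.50)→(21.50, 36.50); distance from the point to it = 4.30 mm. The point is inside the cross-section and 4.30 mm from the nearest boundary — more than the 0.8 mm shell width (2 × 0.4), so it's in the infill interior.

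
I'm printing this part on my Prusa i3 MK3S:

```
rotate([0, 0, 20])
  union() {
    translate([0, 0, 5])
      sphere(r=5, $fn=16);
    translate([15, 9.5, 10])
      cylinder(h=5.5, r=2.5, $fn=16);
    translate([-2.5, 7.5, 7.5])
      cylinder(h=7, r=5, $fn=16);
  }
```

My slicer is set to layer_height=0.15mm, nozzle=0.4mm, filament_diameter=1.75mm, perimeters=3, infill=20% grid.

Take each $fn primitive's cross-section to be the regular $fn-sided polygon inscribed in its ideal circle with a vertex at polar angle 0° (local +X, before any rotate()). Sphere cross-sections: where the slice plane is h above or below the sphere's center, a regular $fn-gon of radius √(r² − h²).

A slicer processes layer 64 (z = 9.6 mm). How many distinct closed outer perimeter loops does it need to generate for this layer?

At z = 9.6 mm: the r=5 sphere contributes a regular 16-gon of circumradius √(5²−4.6²) = 1.960; the cylinder at (15, 9.5) is absent (z outside [10, 15.5]); the r=5 cylinder at (-2.5, 7.5) contributes a regular 16-gon of circumradius 5; Taking the union: the 2 present regions are separate (no shared area or edge), so areas and boundary lengths simply add and each stays a separate island — 2 connected regions; (whole slice rotated 20° about Z — lengths, areas and connectivity unchanged). The result has 2 disconnected regions.

2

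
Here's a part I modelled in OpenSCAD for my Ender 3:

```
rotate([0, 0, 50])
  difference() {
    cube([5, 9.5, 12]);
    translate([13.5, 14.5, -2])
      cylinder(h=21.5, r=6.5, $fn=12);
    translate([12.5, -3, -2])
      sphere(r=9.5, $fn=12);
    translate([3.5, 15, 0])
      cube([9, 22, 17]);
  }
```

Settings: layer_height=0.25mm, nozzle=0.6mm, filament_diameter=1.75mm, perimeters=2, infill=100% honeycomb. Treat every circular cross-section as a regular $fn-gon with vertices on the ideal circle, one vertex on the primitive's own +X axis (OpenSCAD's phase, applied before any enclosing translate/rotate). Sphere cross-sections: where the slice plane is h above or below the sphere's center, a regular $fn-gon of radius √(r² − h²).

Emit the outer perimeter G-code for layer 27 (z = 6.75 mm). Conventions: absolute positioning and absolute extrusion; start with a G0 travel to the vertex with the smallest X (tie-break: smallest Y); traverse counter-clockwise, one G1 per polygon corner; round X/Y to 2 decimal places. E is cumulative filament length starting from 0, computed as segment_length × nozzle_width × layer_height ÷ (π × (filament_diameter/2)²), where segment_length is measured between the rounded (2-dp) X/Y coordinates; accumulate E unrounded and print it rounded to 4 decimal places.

G0 X-7.28 Y6.11 Z6.75
G1 X0.00 Y0.00 E0.5927
G1 X3.21 Y3.83 E0.9044
G1 X-4.06 Y9.94 E1.4966
G1 X-7.28 Y6.11 E1.8086

At z = 6.75 mm: the cube is present — its section is the full 5×9.5 rectangle; the cylinder at (13.5, 14.5): section is a regular 12-gon, circumradius r=6.5; the sphere at (12.5, -3): section is a regular 12-gon, circumradius = √(r²−h²) = √(9.5²−8.75²) = 3.700; the cube at (3.5, 15) is present — its section is the full 9×22 rectangle; After the difference (first − rest): starting from the 5×9.5 cube, the r=6.5 cylinder at (13.5, 14.5) misses the remaining region (no effect); the r=9.5 sphere at (12.5, -3) misses the remaining region (no effect); the 9×22 cube at (3.5, 15) misses the remaining region (no effect) — 1 connected region; (whole slice rotated 50° about Z — lengths, areas and connectivity unchanged). The outline is a single polygon with 4 vertices. Extrusion per mm of travel: 0.6 × 0.25 / (π × 0.875²) = 0.062363. Accumulating E over each segment gives final E = 1.8086.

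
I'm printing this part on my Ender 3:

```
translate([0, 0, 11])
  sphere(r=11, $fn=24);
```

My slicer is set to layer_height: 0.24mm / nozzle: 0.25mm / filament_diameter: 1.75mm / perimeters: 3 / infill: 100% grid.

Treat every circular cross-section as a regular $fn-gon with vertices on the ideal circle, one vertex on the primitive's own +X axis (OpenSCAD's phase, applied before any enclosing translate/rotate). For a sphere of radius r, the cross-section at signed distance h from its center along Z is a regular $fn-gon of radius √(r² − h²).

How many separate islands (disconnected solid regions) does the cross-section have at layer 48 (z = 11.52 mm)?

1

At z = 11.52 mm: the r=11 sphere slices to a regular 24-gon of circumradius 10.988 (√(r²−h²) with h=0.52 from center). Overall, the cross-section is a single solid region. Island count = 1.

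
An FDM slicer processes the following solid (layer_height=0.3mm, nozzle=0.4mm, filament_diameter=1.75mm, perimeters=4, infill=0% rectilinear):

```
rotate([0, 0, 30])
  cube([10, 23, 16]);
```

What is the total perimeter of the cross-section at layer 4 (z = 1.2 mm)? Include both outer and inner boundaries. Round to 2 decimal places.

66.00 mm

At z = 1.2 mm: the cube is present — its section is the full 10×23 rectangle (perimeter 66.00 mm); (rotated 30° about Z; rotation is an isometry so areas/perimeters/island counts are preserved). Overall, the cross-section is a single solid region. Total boundary length (outer) = 66.00 mm.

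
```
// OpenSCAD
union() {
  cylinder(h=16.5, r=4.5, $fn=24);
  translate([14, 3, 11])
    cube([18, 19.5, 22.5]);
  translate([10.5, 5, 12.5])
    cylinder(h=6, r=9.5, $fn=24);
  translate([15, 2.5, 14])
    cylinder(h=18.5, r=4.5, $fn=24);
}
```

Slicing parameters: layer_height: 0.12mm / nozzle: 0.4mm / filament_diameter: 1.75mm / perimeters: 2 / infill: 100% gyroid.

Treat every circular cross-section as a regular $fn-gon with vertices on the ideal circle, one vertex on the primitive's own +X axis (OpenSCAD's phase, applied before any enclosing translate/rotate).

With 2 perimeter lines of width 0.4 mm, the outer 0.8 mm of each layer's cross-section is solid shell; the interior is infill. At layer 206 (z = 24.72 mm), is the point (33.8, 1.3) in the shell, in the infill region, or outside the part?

outside

At z = 24.72 mm: the cylinder is absent (z outside [0, 16.5]); the cube at (14, 3) is present — its section is the full 18×19.5 rectangle; the cylinder at (10.5, 5) is not intersected at this z (z outside [12.5, 18.5]); the cylinder at (15, 2.5): section is a regular 24-gon, circumradius r=4.5; Taking the union: the regions partially overlap (shared area 17.42 mm²), so overlapping operands fuse into one piece — 1 connected region. Overall, the cross-section is a single solid region. The nearest boundary edge runs (32.00, 22.50)→(32.00, 3.00); distance from the point to it = 2.48 mm. The point is not inside any of the regions above, so it lies outside the cross-section (2.48 mm from the nearest boundary).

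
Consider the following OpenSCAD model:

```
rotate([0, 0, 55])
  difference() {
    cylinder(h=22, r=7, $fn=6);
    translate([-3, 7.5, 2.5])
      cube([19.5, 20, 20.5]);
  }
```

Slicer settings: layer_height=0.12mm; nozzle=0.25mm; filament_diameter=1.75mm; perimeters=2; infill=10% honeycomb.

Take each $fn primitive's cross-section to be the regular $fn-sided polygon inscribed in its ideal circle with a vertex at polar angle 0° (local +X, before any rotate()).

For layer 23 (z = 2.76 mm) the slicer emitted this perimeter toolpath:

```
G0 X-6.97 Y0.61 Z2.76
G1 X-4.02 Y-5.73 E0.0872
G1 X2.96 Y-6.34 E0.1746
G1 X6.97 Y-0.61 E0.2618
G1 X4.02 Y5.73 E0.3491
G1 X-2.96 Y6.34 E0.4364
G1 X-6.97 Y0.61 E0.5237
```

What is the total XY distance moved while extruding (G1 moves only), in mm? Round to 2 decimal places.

41.99 mm

Sum the Euclidean lengths of each G1 segment: total = 41.99 mm.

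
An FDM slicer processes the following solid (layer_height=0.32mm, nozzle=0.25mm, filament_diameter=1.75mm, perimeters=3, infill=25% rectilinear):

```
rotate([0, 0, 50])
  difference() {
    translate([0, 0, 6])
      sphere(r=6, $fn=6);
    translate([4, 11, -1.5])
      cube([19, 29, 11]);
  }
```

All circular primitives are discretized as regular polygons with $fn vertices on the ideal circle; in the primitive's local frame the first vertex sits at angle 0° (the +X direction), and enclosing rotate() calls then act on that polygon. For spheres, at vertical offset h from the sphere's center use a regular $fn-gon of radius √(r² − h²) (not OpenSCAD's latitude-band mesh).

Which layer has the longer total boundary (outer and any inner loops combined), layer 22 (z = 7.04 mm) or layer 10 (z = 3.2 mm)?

layer 22 (z = 7.04 mm)

Layer 22 (z = 7.04): the r=6 sphere contributes a regular 6-gon of circumradius √(6²−1.04²) = 5.909 (perimeter = 2·6·5.909·sin(180°/6) = 35.46 mm); the cube at (4, 11) is present — its section is the full 19×29 rectangle (perimeter 96.00 mm); Taking the first minus the rest: starting from the r=6 sphere, the 19×29 cube at (4, 11) misses the remaining region (no effect) — boundary = 35.46 mm; (rotated 50° about Z; rotation is an isometry so areas/perimeters/island counts are preserved). So its perimeter = 35.46 mm. Layer 10 (z = 3.2): the sphere: section is a regular 6-gon, circumradius = √(r²−h²) = √(6²−2.8²) = 5.307 (perimeter = 2·6·5.307·sin(180°/6) = 31.84 mm); the cube at (4, 11) (footprint 19×29) is included at this height (perimeter 96.00 mm); After the difference (first − rest): starting from the r=6 sphere, the 19×29 cube at (4, 11) misses the remaining region (no effect) — boundary = 31.84 mm; (rotated 50° about Z; rotation is an isometry so areas/perimeters/island counts are preserved). So its perimeter = 31.84 mm. Layer 22 is larger (35.46 vs 31.84 mm).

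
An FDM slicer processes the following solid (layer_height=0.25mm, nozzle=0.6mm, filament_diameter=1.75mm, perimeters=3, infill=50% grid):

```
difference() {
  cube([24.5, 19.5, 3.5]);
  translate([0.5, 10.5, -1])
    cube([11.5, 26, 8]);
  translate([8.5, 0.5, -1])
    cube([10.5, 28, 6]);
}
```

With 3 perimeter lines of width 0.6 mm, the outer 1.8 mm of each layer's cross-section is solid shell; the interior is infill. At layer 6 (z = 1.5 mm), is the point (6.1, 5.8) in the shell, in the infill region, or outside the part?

infill

At z = 1.5 mm: the cube is present — its section is the full 24.5×19.5 rectangle; the cube at (0.5, 10.5) is present — its section is the full 11.5×26 rectangle; the cube at (8.5, 0.5) is present — its section is the full 10.5×28 rectangle; Subtracting the remaining from the first: starting from the 24.5×19.5 cube, the 11.5×26 cube at (0.5, 10.5) partially overlaps it — only the 103.50 mm² overlap (of its 299.00 mm²) is removed, clipping the outline; the 10.5×28 cube at (8.5, 0.5) partially overlaps it — only the 168.00 mm² overlap (of its 294.00 mm²) is removed, clipping the outline — 1 connected region. Overall, the cross-section is a single solid region. The nearest boundary edge runs (8.50, 10.50)→(8.50, 0.50); distance from the point to it = 2.40 mm. The point is inside the cross-section and 2.40 mm from the nearest boundary — more than the 1.8 mm shell width (3 × 0.6), so it's in the infill interior.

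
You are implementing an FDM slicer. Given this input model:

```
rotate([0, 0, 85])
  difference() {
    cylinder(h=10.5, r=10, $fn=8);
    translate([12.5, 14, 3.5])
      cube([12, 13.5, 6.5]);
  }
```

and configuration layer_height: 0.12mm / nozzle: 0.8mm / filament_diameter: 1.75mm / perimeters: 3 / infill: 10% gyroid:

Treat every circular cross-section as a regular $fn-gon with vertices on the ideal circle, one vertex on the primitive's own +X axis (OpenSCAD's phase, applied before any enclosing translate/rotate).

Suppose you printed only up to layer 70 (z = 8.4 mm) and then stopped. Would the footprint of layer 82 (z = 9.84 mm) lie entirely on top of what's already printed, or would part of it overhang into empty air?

entirely on top

Compare the two slices. At z = 8.4: the r=10 cylinder gives a regular 8-gon of circumradius 10 (constant along its height) (area = (8/2)·10.000²·sin(360°/8) = 282.84 mm²); the 12×13.5 cube at (12.5, 14) contributes its full rectangle (area 162.00 mm²); Taking the first minus the rest: starting from the r=10 cylinder (282.84 mm²), the 12×13.5 cube at (12.5, 14) misses the remaining region (no effect) — area = 282.84 mm²; (rotated 85° about Z; rotation is an isometry so areas/perimeters/island counts are preserved). At z = 9.84: the r=10 cylinder contributes a regular 8-gon of circumradius 10 (area = (8/2)·10.000²·sin(360°/8) = 282.84 mm²); the cube at (12.5, 14) (footprint 12×13.5) is included at this height (area 162.00 mm²); Subtracting the remaining from the first: starting from the r=10 cylinder (282.84 mm²), the 12×13.5 cube at (12.5, 14) misses the remaining region (no effect) — area = 282.84 mm²; (rotated 85° about Z; rotation is an isometry so areas/perimeters/island counts are preserved). Checking containment: the cross-section at z = 9.84 is a subset of the cross-section at z = 8.4.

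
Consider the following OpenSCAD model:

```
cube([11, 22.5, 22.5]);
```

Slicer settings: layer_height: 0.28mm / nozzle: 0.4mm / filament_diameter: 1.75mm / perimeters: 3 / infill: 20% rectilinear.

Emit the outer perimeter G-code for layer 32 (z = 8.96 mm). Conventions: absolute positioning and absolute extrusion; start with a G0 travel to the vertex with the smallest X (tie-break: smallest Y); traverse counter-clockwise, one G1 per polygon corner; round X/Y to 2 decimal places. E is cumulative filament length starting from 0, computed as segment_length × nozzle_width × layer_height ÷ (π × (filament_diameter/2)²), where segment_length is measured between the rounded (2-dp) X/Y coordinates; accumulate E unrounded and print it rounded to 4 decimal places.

At z = 8.96 mm: the 11×22.5 cube contributes its full rectangle. The outline is a single polygon with 4 vertices. Extrusion per mm of travel: 0.4 × 0.28 / (π × 0.875²) = 0.046564. Accumulating E over each segment gives final E = 3.1198.

G0 X0.00 Y0.00 Z8.96
G1 X11.00 Y0.00 E0.5122
G1 X11.00 Y22.50 E1.5599
G1 X0.00 Y22.50 E2.0721
G1 X0.00 Y0.00 E3.1198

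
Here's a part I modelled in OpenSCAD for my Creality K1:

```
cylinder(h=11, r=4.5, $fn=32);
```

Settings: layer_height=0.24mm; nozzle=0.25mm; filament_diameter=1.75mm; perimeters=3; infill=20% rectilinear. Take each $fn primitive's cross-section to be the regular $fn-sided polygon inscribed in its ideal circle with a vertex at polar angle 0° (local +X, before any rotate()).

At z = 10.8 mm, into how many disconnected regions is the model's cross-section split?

At z = 10.8 mm: the cylinder: section is a regular 32-gon, circumradius r=4.5. The result has 1 disconnected region.

1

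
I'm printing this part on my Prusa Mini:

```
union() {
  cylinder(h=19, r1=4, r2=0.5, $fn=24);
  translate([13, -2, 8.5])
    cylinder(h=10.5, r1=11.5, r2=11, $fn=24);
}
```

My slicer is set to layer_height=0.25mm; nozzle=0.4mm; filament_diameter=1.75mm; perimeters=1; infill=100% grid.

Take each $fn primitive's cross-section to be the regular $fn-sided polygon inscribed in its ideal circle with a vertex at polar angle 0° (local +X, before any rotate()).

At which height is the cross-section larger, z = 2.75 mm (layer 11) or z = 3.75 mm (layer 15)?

layer 11 (z = 2.75 mm)

Layer 11 (z = 2.75): the cone (r1=4→r2=0.5) has section circumradius 3.493 here — a regular 24-gon (area = (24/2)·3.493²·sin(360°/24) = 37.90 mm²); the cone at (13, -2) is not intersected at this z (z outside [8.5, 19]); Combining (union): only the cone is present, so the union is just that shape — area = 37.90 mm². So its area = 37.90 mm². Layer 15 (z = 3.75): the cone: at t=0.197 of its height the radius interpolates to r₁+(r₂−r₁)t = 3.309, giving a regular 24-gon of that circumradius (area = (24/2)·3.309²·sin(360°/24) = 34.01 mm²); the cone at (13, -2) is not intersected at this z (z outside [8.5, 19]); Combining (union): only the cone is present, so the union is just that shape — area = 34.01 mm². So its area = 34.01 mm². Layer 11 is larger (37.90 vs 34.01 mm²).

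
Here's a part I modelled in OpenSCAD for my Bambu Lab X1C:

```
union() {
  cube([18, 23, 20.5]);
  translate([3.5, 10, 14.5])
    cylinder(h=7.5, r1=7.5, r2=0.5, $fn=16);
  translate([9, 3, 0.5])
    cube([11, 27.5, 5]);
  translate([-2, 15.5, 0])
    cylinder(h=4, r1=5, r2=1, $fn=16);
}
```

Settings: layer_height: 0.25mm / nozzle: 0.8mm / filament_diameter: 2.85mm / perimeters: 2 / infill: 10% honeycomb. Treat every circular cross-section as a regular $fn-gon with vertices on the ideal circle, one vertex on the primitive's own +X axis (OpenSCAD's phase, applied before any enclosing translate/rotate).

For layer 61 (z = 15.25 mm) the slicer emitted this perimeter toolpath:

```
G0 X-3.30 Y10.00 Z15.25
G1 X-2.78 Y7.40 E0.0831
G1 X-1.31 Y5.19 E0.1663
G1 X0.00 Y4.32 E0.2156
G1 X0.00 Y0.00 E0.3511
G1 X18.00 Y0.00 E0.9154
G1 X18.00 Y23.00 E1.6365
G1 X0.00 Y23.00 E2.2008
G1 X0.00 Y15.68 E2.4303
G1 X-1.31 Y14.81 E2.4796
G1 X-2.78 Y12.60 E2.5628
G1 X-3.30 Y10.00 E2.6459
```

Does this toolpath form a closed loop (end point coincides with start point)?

Start point (G0): (-3.30, 10.00). End point (last G1): the path returns to the start — closed.

yes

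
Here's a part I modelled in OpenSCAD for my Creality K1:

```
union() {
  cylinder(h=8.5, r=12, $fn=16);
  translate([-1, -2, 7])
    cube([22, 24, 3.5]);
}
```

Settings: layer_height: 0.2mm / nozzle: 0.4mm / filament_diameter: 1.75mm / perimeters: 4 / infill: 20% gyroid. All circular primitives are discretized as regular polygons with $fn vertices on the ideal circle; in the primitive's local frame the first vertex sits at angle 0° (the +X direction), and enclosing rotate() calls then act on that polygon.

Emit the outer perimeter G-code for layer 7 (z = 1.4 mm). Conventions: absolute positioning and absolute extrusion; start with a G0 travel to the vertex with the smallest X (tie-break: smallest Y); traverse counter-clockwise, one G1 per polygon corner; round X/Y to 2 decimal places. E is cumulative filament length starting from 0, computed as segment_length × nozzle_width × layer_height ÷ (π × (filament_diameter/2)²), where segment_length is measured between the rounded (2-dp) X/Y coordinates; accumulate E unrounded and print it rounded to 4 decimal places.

At z = 1.4 mm: the cylinder: section is a regular 16-gon, circumradius r=12; the cube at (-1, -2) does not reach this height (z outside [7, 10.5]); Merging all regions: only the r=12 cylinder is present, so the union is just that shape — 1 connected region. The outline is a single polygon with 16 vertices. Extrusion per mm of travel: 0.4 × 0.2 / (π × 0.875²) = 0.033260. Accumulating E over each segment gives final E = 2.4923.

G0 X-12.00 Y0.00 Z1.40
G1 X-11.09 Y-4.59 E0.1556
G1 X-8.49 Y-8.49 E0.3115
G1 X-4.59 Y-11.09 E0.4674
G1 X0.00 Y-12.00 E0.6231
G1 X4.59 Y-11.09 E0.7787
G1 X8.49 Y-8.49 E0.9346
G1 X11.09 Y-4.59 E1.0905
G1 X12.00 Y0.00 E1.2461
G1 X11.09 Y4.59 E1.4018
G1 X8.49 Y8.49 E1.5577
G1 X4.59 Y11.09 E1.7136
G1 X0.00 Y12.00 E1.8692
G1 X-4.59 Y11.09 E2.0248
G1 X-8.49 Y8.49 E2.1807
G1 X-11.09 Y4.59 E2.3366
G1 X-12.00 Y0.00 E2.4923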